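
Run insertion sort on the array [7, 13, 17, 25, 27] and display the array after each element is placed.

First element 7 is already 'sorted'
Insert 13: shifted 0 elements -> [7, 13, 17, 25, 27]
Insert 17: shifted 0 elements -> [7, 13, 17, 25, 27]
Insert 25: shifted 0 elements -> [7, 13, 17, 25, 27]
Insert 27: shifted 0 elements -> [7, 13, 17, 25, 27]


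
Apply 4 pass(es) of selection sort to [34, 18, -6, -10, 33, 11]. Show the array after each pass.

Pass 1: Select minimum -10 at index 3, swap -> [-10, 18, -6, 34, 33, 11]
Pass 2: Select minimum -6 at index 2, swap -> [-10, -6, 18, 34, 33, 11]
Pass 3: Select minimum 11 at index 5, swap -> [-10, -6, 11, 34, 33, 18]
Pass 4: Select minimum 18 at index 5, swap -> [-10, -6, 11, 18, 33, 34]


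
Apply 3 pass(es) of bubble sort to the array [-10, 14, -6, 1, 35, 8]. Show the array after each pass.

After pass 1: [-10, -6, 1, 14, 8, 35] (3 swaps)
After pass 2: [-10, -6, 1, 8, 14, 35] (1 swaps)
After pass 3: [-10, -6, 1, 8, 14, 35] (0 swaps)
Total swaps: 4


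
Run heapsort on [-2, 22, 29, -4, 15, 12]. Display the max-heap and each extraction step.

Build heap: [29, 22, 12, -4, 15, -2]
Extract 29: [22, 15, 12, -4, -2, 29]
Extract 22: [15, -2, 12, -4, 22, 29]
Extract 15: [12, -2, -4, 15, 22, 29]
Extract 12: [-2, -4, 12, 15, 22, 29]
Extract -2: [-4, -2, 12, 15, 22, 29]


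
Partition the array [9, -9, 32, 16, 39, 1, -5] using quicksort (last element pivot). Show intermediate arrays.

Partition 1: pivot=-5 at index 1 -> [-9, -5, 32, 16, 39, 1, 9]
Partition 2: pivot=9 at index 3 -> [-9, -5, 1, 9, 39, 32, 16]
Partition 3: pivot=16 at index 4 -> [-9, -5, 1, 9, 16, 32, 39]
Partition 4: pivot=39 at index 6 -> [-9, -5, 1, 9, 16, 32, 39]


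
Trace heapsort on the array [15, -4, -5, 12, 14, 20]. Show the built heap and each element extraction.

Build heap: [20, 14, 15, 12, -4, -5]
Extract 20: [15, 14, -5, 12, -4, 20]
Extract 15: [14, 12, -5, -4, 15, 20]
Extract 14: [12, -4, -5, 14, 15, 20]
Extract 12: [-4, -5, 12, 14, 15, 20]
Extract -4: [-5, -4, 12, 14, 15, 20]


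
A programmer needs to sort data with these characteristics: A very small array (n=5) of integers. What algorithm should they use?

Best choice: Insertion sort
Reason: For tiny inputs the O(n^2) overhead is negligible and insertion sort has minimal constant factors


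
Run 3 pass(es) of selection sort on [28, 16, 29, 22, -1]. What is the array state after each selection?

Pass 1: Select minimum -1 at index 4, swap -> [-1, 16, 29, 22, 28]
Pass 2: Select minimum 16 at index 1, swap -> [-1, 16, 29, 22, 28]
Pass 3: Select minimum 22 at index 3, swap -> [-1, 16, 22, 29, 28]


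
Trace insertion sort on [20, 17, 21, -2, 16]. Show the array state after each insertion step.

First element 20 is already 'sorted'
Insert 17: shifted 1 elements -> [17, 20, 21, -2, 16]
Insert 21: shifted 0 elements -> [17, 20, 21, -2, 16]
Insert -2: shifted 3 elements -> [-2, 17, 20, 21, 16]
Insert 16: shifted 3 elements -> [-2, 16, 17, 20, 21]


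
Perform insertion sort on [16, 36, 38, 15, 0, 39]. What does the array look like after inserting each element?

First element 16 is already 'sorted'
Insert 36: shifted 0 elements -> [16, 36, 38, 15, 0, 39]
Insert 38: shifted 0 elements -> [16, 36, 38, 15, 0, 39]
Insert 15: shifted 3 elements -> [15, 16, 36, 38, 0, 39]
Insert 0: shifted 4 elements -> [0, 15, 16, 36, 38, 39]
Insert 39: shifted 0 elements -> [0, 15, 16, 36, 38, 39]


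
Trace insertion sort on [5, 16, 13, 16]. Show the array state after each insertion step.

First element 5 is already 'sorted'
Insert 16: shifted 0 elements -> [5, 16, 13, 16]
Insert 13: shifted 1 elements -> [5, 13, 16, 16]
Insert 16: shifted 0 elements -> [5, 13, 16, 16]


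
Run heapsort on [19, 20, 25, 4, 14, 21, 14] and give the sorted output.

Build heap: [25, 20, 21, 4, 14, 19, 14]
Extract 25: [21, 20, 19, 4, 14, 14, 25]
Extract 21: [20, 14, 19, 4, 14, 21, 25]
Extract 20: [19, 14, 14, 4, 20, 21, 25]
Extract 19: [14, 4, 14, 19, 20, 21, 25]
Extract 14: [14, 4, 14, 19, 20, 21, 25]
Extract 14: [4, 14, 14, 19, 20, 21, 25]


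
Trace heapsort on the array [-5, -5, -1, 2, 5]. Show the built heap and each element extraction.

Build heap: [5, 2, -1, -5, -5]
Extract 5: [2, -5, -1, -5, 5]
Extract 2: [-1, -5, -5, 2, 5]
Extract -1: [-5, -5, -1, 2, 5]
Extract -5: [-5, -5, -1, 2, 5]


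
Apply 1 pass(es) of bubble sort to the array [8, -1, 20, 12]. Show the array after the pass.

After pass 1: [-1, 8, 12, 20] (2 swaps)
Total swaps: 2


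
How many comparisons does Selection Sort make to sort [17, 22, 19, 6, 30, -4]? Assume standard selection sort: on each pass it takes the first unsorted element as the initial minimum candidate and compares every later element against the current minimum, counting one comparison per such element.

Pass 1: scan indices 1..5 for the minimum = 5 comparison(s); min is -4, place at index 0 -> [-4, 22, 19, 6, 30, 17]
Pass 2: scan indices 2..5 for the minimum = 4 comparison(s); min is 6, place at index 1 -> [-4, 6, 19, 22, 30, 17]
Pass 3: scan indices 3..5 for the minimum = 3 comparison(s); min is 17, place at index 2 -> [-4, 6, 17, 22, 30, 19]
Pass 4: scan indices 4..5 for the minimum = 2 comparison(s); min is 19, place at index 3 -> [-4, 6, 17, 19, 30, 22]
Pass 5: scan indices 5..5 for the minimum = 1 comparison(s); min is 22, place at index 4 -> [-4, 6, 17, 19, 22, 30]
Selection sort always scans the whole unsorted suffix, so the count is (n-1) + (n-2) + ... + 1 = n(n-1)/2 = 6*5/2 = 15 regardless of the input order.
Total comparisons: 5 + 4 + 3 + 2 + 1 = 15


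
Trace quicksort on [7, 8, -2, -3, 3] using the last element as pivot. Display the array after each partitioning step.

Partition 1: pivot=3 at index 2 -> [-2, -3, 3, 8, 7]
Partition 2: pivot=-3 at index 0 -> [-3, -2, 3, 8, 7]
Partition 3: pivot=7 at index 3 -> [-3, -2, 3, 7, 8]


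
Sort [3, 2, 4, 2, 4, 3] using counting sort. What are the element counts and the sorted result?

Count array: [0, 0, 2, 2, 2]
(count[i] = number of elements equal to i)
Cumulative count: [0, 0, 2, 4, 6]
Sorted: [2, 2, 3, 3, 4, 4]


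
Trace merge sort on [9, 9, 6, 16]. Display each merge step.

Divide and conquer:
  Merge [9] + [9] -> [9, 9]
  Merge [6] + [16] -> [6, 16]
  Merge [9, 9] + [6, 16] -> [6, 9, 9, 16]


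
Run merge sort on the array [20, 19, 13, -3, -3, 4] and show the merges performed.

Divide and conquer:
  Merge [19] + [13] -> [13, 19]
  Merge [20] + [13, 19] -> [13, 19, 20]
  Merge [-3] + [4] -> [-3, 4]
  Merge [-3] + [-3, 4] -> [-3, -3, 4]
  Merge [13, 19, 20] + [-3, -3, 4] -> [-3, -3, 4, 13, 19, 20]


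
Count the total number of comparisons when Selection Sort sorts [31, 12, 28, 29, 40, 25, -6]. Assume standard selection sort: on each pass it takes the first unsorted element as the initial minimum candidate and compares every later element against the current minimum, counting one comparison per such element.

Pass 1: scan indices 1..6 for the minimum = 6 comparison(s); min is -6, place at index 0 -> [-6, 12, 28, 29, 40, 25, 31]
Pass 2: scan indices 2..6 for the minimum = 5 comparison(s); min is 12, place at index 1 -> [-6, 12, 28, 29, 40, 25, 31]
Pass 3: scan indices 3..6 for the minimum = 4 comparison(s); min is 25, place at index 2 -> [-6, 12, 25, 29, 40, 28, 31]
Pass 4: scan indices 4..6 for the minimum = 3 comparison(s); min is 28, place at index 3 -> [-6, 12, 25, 28, 40, 29, 31]
Pass 5: scan indices 5..6 for the minimum = 2 comparison(s); min is 29, place at index 4 -> [-6, 12, 25, 28, 29, 40, 31]
Pass 6: scan indices 6..6 for the minimum = 1 comparison(s); min is 31, place at index 5 -> [-6, 12, 25, 28, 29, 31, 40]
Selection sort always scans the whole unsorted suffix, so the count is (n-1) + (n-2) + ... + 1 = n(n-1)/2 = 7*6/2 = 21 regardless of the input order.
Total comparisons: 6 + 5 + 4 + 3 + 2 + 1 = 21


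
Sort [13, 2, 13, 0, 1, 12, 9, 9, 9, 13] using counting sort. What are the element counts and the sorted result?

Count array: [1, 1, 1, 0, 0, 0, 0, 0, 0, 3, 0, 0, 1, 3]
(count[i] = number of elements equal to i)
Cumulative count: [1, 2, 3, 3, 3, 3, 3, 3, 3, 6, 6, 6, 7, 10]
Sorted: [0, 1, 2, 9, 9, 9, 12, 13, 13, 13]


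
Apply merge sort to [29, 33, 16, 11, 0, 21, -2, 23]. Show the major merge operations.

Divide and conquer:
  Merge [29] + [33] -> [29, 33]
  Merge [16] + [11] -> [11, 16]
  Merge [29, 33] + [11, 16] -> [11, 16, 29, 33]
  Merge [0] + [21] -> [0, 21]
  Merge [-2] + [23] -> [-2, 23]
  Merge [0, 21] + [-2, 23] -> [-2, 0, 21, 23]
  Merge [11, 16, 29, 33] + [-2, 0, 21, 23] -> [-2, 0, 11, 16, 21, 23, 29, 33]


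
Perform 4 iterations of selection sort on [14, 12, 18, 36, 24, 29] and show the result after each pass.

Pass 1: Select minimum 12 at index 1, swap -> [12, 14, 18, 36, 24, 29]
Pass 2: Select minimum 14 at index 1, swap -> [12, 14, 18, 36, 24, 29]
Pass 3: Select minimum 18 at index 2, swap -> [12, 14, 18, 36, 24, 29]
Pass 4: Select minimum 24 at index 4, swap -> [12, 14, 18, 24, 36, 29]


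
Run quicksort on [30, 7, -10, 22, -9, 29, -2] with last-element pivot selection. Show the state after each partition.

Partition 1: pivot=-2 at index 2 -> [-10, -9, -2, 22, 7, 29, 30]
Partition 2: pivot=-9 at index 1 -> [-10, -9, -2, 22, 7, 29, 30]
Partition 3: pivot=30 at index 6 -> [-10, -9, -2, 22, 7, 29, 30]
Partition 4: pivot=29 at index 5 -> [-10, -9, -2, 22, 7, 29, 30]
Partition 5: pivot=7 at index 3 -> [-10, -9, -2, 7, 22, 29, 30]


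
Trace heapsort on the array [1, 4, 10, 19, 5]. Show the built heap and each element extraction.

Build heap: [19, 5, 10, 4, 1]
Extract 19: [10, 5, 1, 4, 19]
Extract 10: [5, 4, 1, 10, 19]
Extract 5: [4, 1, 5, 10, 19]
Extract 4: [1, 4, 5, 10, 19]


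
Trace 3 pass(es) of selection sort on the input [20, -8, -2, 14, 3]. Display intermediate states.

Pass 1: Select minimum -8 at index 1, swap -> [-8, 20, -2, 14, 3]
Pass 2: Select minimum -2 at index 2, swap -> [-8, -2, 20, 14, 3]
Pass 3: Select minimum 3 at index 4, swap -> [-8, -2, 3, 14, 20]


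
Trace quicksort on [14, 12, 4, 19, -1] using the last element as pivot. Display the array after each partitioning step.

Partition 1: pivot=-1 at index 0 -> [-1, 12, 4, 19, 14]
Partition 2: pivot=14 at index 3 -> [-1, 12, 4, 14, 19]
Partition 3: pivot=4 at index 1 -> [-1, 4, 12, 14, 19]


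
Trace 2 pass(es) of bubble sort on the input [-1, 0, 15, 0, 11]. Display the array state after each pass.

After pass 1: [-1, 0, 0, 11, 15] (2 swaps)
After pass 2: [-1, 0, 0, 11, 15] (0 swaps)
Total swaps: 2


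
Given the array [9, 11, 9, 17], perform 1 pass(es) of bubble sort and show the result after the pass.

After pass 1: [9, 9, 11, 17] (1 swaps)
Total swaps: 1


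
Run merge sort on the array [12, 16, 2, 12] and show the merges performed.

Divide and conquer:
  Merge [12] + [16] -> [12, 16]
  Merge [2] + [12] -> [2, 12]
  Merge [12, 16] + [2, 12] -> [2, 12, 12, 16]


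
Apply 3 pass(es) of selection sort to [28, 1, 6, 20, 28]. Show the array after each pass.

Pass 1: Select minimum 1 at index 1, swap -> [1, 28, 6, 20, 28]
Pass 2: Select minimum 6 at index 2, swap -> [1, 6, 28, 20, 28]
Pass 3: Select minimum 20 at index 3, swap -> [1, 6, 20, 28, 28]


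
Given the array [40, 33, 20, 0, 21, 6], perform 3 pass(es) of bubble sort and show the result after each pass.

After pass 1: [33, 20, 0, 21, 6, 40] (5 swaps)
After pass 2: [20, 0, 21, 6, 33, 40] (4 swaps)
After pass 3: [0, 20, 6, 21, 33, 40] (2 swaps)
Total swaps: 11


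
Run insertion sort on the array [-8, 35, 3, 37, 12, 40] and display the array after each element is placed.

First element -8 is already 'sorted'
Insert 35: shifted 0 elements -> [-8, 35, 3, 37, 12, 40]
Insert 3: shifted 1 elements -> [-8, 3, 35, 37, 12, 40]
Insert 37: shifted 0 elements -> [-8, 3, 35, 37, 12, 40]
Insert 12: shifted 2 elements -> [-8, 3, 12, 35, 37, 40]
Insert 40: shifted 0 elements -> [-8, 3, 12, 35, 37, 40]


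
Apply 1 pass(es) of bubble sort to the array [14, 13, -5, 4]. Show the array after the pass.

After pass 1: [13, -5, 4, 14] (3 swaps)
Total swaps: 3


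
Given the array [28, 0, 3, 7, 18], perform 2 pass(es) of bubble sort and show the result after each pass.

After pass 1: [0, 3, 7, 18, 28] (4 swaps)
After pass 2: [0, 3, 7, 18, 28] (0 swaps)
Total swaps: 4


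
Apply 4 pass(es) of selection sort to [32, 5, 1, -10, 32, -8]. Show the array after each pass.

Pass 1: Select minimum -10 at index 3, swap -> [-10, 5, 1, 32, 32, -8]
Pass 2: Select minimum -8 at index 5, swap -> [-10, -8, 1, 32, 32, 5]
Pass 3: Select minimum 1 at index 2, swap -> [-10, -8, 1, 32, 32, 5]
Pass 4: Select minimum 5 at index 5, swap -> [-10, -8, 1, 5, 32, 32]


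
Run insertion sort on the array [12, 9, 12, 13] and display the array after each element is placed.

First element 12 is already 'sorted'
Insert 9: shifted 1 elements -> [9, 12, 12, 13]
Insert 12: shifted 0 elements -> [9, 12, 12, 13]
Insert 13: shifted 0 elements -> [9, 12, 12, 13]


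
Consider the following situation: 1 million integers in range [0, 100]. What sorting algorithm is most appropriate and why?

Best choice: Counting sort
Reason: O(n + k) where k=100 is small; linear time beats O(n log n)


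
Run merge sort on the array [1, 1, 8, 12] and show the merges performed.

Divide and conquer:
  Merge [1] + [1] -> [1, 1]
  Merge [8] + [12] -> [8, 12]
  Merge [1, 1] + [8, 12] -> [1, 1, 8, 12]


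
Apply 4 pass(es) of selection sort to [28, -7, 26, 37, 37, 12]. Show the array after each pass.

Pass 1: Select minimum -7 at index 1, swap -> [-7, 28, 26, 37, 37, 12]
Pass 2: Select minimum 12 at index 5, swap -> [-7, 12, 26, 37, 37, 28]
Pass 3: Select minimum 26 at index 2, swap -> [-7, 12, 26, 37, 37, 28]
Pass 4: Select minimum 28 at index 5, swap -> [-7, 12, 26, 28, 37, 37]


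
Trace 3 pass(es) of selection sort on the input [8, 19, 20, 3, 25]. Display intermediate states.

Pass 1: Select minimum 3 at index 3, swap -> [3, 19, 20, 8, 25]
Pass 2: Select minimum 8 at index 3, swap -> [3, 8, 20, 19, 25]
Pass 3: Select minimum 19 at index 3, swap -> [3, 8, 19, 20, 25]


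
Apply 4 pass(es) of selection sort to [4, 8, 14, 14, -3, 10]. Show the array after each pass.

Pass 1: Select minimum -3 at index 4, swap -> [-3, 8, 14, 14, 4, 10]
Pass 2: Select minimum 4 at index 4, swap -> [-3, 4, 14, 14, 8, 10]
Pass 3: Select minimum 8 at index 4, swap -> [-3, 4, 8, 14, 14, 10]
Pass 4: Select minimum 10 at index 5, swap -> [-3, 4, 8, 10, 14, 14]


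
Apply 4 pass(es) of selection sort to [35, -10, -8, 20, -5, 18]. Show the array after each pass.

Pass 1: Select minimum -10 at index 1, swap -> [-10, 35, -8, 20, -5, 18]
Pass 2: Select minimum -8 at index 2, swap -> [-10, -8, 35, 20, -5, 18]
Pass 3: Select minimum -5 at index 4, swap -> [-10, -8, -5, 20, 35, 18]
Pass 4: Select minimum 18 at index 5, swap -> [-10, -8, -5, 18, 35, 20]


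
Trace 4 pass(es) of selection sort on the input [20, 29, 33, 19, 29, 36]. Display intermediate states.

Pass 1: Select minimum 19 at index 3, swap -> [19, 29, 33, 20, 29, 36]
Pass 2: Select minimum 20 at index 3, swap -> [19, 20, 33, 29, 29, 36]
Pass 3: Select minimum 29 at index 3, swap -> [19, 20, 29, 33, 29, 36]
Pass 4: Select minimum 29 at index 4, swap -> [19, 20, 29, 29, 33, 36]


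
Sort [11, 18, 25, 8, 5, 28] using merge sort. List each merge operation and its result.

Divide and conquer:
  Merge [18] + [25] -> [18, 25]
  Merge [11] + [18, 25] -> [11, 18, 25]
  Merge [5] + [28] -> [5, 28]
  Merge [8] + [5, 28] -> [5, 8, 28]
  Merge [11, 18, 25] + [5, 8, 28] -> [5, 8, 11, 18, 25, 28]


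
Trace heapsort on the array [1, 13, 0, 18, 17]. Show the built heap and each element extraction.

Build heap: [18, 17, 0, 13, 1]
Extract 18: [17, 13, 0, 1, 18]
Extract 17: [13, 1, 0, 17, 18]
Extract 13: [1, 0, 13, 17, 18]
Extract 1: [0, 1, 13, 17, 18]


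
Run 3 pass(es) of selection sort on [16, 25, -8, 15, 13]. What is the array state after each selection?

Pass 1: Select minimum -8 at index 2, swap -> [-8, 25, 16, 15, 13]
Pass 2: Select minimum 13 at index 4, swap -> [-8, 13, 16, 15, 25]
Pass 3: Select minimum 15 at index 3, swap -> [-8, 13, 15, 16, 25]


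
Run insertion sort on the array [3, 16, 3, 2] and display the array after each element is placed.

First element 3 is already 'sorted'
Insert 16: shifted 0 elements -> [3, 16, 3, 2]
Insert 3: shifted 1 elements -> [3, 3, 16, 2]
Insert 2: shifted 3 elements -> [2, 3, 3, 16]


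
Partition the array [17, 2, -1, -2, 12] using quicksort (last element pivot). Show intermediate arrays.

Partition 1: pivot=12 at index 3 -> [2, -1, -2, 12, 17]
Partition 2: pivot=-2 at index 0 -> [-2, -1, 2, 12, 17]
Partition 3: pivot=2 at index 2 -> [-2, -1, 2, 12, 17]


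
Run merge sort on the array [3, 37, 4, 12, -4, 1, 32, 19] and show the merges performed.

Divide and conquer:
  Merge [3] + [37] -> [3, 37]
  Merge [4] + [12] -> [4, 12]
  Merge [3, 37] + [4, 12] -> [3, 4, 12, 37]
  Merge [-4] + [1] -> [-4, 1]
  Merge [32] + [19] -> [19, 32]
  Merge [-4, 1] + [19, 32] -> [-4, 1, 19, 32]
  Merge [3, 4, 12, 37] + [-4, 1, 19, 32] -> [-4, 1, 3, 4, 12, 19, 32, 37]


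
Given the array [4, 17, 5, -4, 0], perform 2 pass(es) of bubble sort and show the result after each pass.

After pass 1: [4, 5, -4, 0, 17] (3 swaps)
After pass 2: [4, -4, 0, 5, 17] (2 swaps)
Total swaps: 5


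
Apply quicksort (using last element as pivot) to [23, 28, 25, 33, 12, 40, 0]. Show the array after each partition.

Partition 1: pivot=0 at index 0 -> [0, 28, 25, 33, 12, 40, 23]
Partition 2: pivot=23 at index 2 -> [0, 12, 23, 33, 28, 40, 25]
Partition 3: pivot=25 at index 3 -> [0, 12, 23, 25, 28, 40, 33]
Partition 4: pivot=33 at index 5 -> [0, 12, 23, 25, 28, 33, 40]


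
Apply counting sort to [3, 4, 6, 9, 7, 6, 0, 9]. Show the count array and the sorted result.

Count array: [1, 0, 0, 1, 1, 0, 2, 1, 0, 2]
(count[i] = number of elements equal to i)
Cumulative count: [1, 1, 1, 2, 3, 3, 5, 6, 6, 8]
Sorted: [0, 3, 4, 6, 6, 7, 9, 9]


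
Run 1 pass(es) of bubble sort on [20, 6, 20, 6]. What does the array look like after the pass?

After pass 1: [6, 20, 6, 20] (2 swaps)
Total swaps: 2


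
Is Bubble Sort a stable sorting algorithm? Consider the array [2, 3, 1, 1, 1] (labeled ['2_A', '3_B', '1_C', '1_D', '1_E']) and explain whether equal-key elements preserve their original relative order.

Trace Bubble Sort on the labeled array (the key is the number; the letter only tracks identity):
  After pass 1: [2_A, 1_C, 1_D, 1_E, 3_B]
  After pass 2: [1_C, 1_D, 1_E, 2_A, 3_B]
  After pass 3: [1_C, 1_D, 1_E, 2_A, 3_B] (no swaps, done)
Final order: [1_C, 1_D, 1_E, 2_A, 3_B]
Equal keys:
  value 1: originally 1_C, 1_D, 1_E; after sorting 1_C, 1_D, 1_E -> order preserved
All equal keys kept their original relative order. Bubble Sort is stable: it only swaps adjacent elements when the left one is strictly greater, so equal keys never move past each other.
Answer: Stable


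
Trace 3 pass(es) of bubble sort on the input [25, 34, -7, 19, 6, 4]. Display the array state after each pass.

After pass 1: [25, -7, 19, 6, 4, 34] (4 swaps)
After pass 2: [-7, 19, 6, 4, 25, 34] (4 swaps)
After pass 3: [-7, 6, 4, 19, 25, 34] (2 swaps)
Total swaps: 10


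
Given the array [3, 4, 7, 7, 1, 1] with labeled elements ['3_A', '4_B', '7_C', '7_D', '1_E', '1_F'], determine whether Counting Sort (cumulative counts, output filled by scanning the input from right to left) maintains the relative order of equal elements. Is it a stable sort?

Trace Counting Sort on the labeled array (the key is the number; the letter only tracks identity):
  Counts for values 0..7: [0, 2, 0, 1, 1, 0, 0, 2]
  Cumulative counts: [0, 2, 2, 3, 4, 4, 4, 6]
  Scan right to left: place 1_F at output index 1
  Scan right to left: place 1_E at output index 0
  Scan right to left: place 7_D at output index 5
  Scan right to left: place 7_C at output index 4
  Scan right to left: place 4_B at output index 3
  Scan right to left: place 3_A at output index 2
  Output: [1_E, 1_F, 3_A, 4_B, 7_C, 7_D]
Equal keys:
  value 1: originally 1_E, 1_F; after sorting 1_E, 1_F -> order preserved
  value 7: originally 7_C, 7_D; after sorting 7_C, 7_D -> order preserved
All equal keys kept their original relative order. Counting Sort is stable: scanning the input right to left with decreasing cumulative counts places later duplicates at later output positions.
Answer: Stable


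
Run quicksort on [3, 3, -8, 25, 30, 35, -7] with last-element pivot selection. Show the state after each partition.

Partition 1: pivot=-7 at index 1 -> [-8, -7, 3, 25, 30, 35, 3]
Partition 2: pivot=3 at index 3 -> [-8, -7, 3, 3, 30, 35, 25]
Partition 3: pivot=25 at index 4 -> [-8, -7, 3, 3, 25, 35, 30]
Partition 4: pivot=30 at index 5 -> [-8, -7, 3, 3, 25, 30, 35]


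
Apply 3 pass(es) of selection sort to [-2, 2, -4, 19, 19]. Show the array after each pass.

Pass 1: Select minimum -4 at index 2, swap -> [-4, 2, -2, 19, 19]
Pass 2: Select minimum -2 at index 2, swap -> [-4, -2, 2, 19, 19]
Pass 3: Select minimum 2 at index 2, swap -> [-4, -2, 2, 19, 19]


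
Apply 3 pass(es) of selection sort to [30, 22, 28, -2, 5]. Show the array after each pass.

Pass 1: Select minimum -2 at index 3, swap -> [-2, 22, 28, 30, 5]
Pass 2: Select minimum 5 at index 4, swap -> [-2, 5, 28, 30, 22]
Pass 3: Select minimum 22 at index 4, swap -> [-2, 5, 22, 30, 28]


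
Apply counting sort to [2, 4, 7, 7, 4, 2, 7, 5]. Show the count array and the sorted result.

Count array: [0, 0, 2, 0, 2, 1, 0, 3]
(count[i] = number of elements equal to i)
Cumulative count: [0, 0, 2, 2, 4, 5, 5, 8]
Sorted: [2, 2, 4, 4, 5, 7, 7, 7]


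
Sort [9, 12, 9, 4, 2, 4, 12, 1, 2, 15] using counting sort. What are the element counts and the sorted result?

Count array: [0, 1, 2, 0, 2, 0, 0, 0, 0, 2, 0, 0, 2, 0, 0, 1]
(count[i] = number of elements equal to i)
Cumulative count: [0, 1, 3, 3, 5, 5, 5, 5, 5, 7, 7, 7, 9, 9, 9, 10]
Sorted: [1, 2, 2, 4, 4, 9, 9, 12, 12, 15]


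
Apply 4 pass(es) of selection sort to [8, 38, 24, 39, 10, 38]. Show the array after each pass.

Pass 1: Select minimum 8 at index 0, swap -> [8, 38, 24, 39, 10, 38]
Pass 2: Select minimum 10 at index 4, swap -> [8, 10, 24, 39, 38, 38]
Pass 3: Select minimum 24 at index 2, swap -> [8, 10, 24, 39, 38, 38]
Pass 4: Select minimum 38 at index 4, swap -> [8, 10, 24, 38, 39, 38]


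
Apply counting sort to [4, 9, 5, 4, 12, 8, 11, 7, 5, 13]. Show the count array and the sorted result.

Count array: [0, 0, 0, 0, 2, 2, 0, 1, 1, 1, 0, 1, 1, 1]
(count[i] = number of elements equal to i)
Cumulative count: [0, 0, 0, 0, 2, 4, 4, 5, 6, 7, 7, 8, 9, 10]
Sorted: [4, 4, 5, 5, 7, 8, 9, 11, 12, 13]


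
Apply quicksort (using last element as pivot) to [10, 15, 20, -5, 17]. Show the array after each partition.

Partition 1: pivot=17 at index 3 -> [10, 15, -5, 17, 20]
Partition 2: pivot=-5 at index 0 -> [-5, 15, 10, 17, 20]
Partition 3: pivot=10 at index 1 -> [-5, 10, 15, 17, 20]


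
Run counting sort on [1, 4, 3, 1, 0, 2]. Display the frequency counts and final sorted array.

Count array: [1, 2, 1, 1, 1]
(count[i] = number of elements equal to i)
Cumulative count: [1, 3, 4, 5, 6]
Sorted: [0, 1, 1, 2, 3, 4]


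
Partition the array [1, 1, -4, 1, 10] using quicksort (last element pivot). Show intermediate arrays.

Partition 1: pivot=10 at index 4 -> [1, 1, -4, 1, 10]
Partition 2: pivot=1 at index 3 -> [1, 1, -4, 1, 10]
Partition 3: pivot=-4 at index 0 -> [-4, 1, 1, 1, 10]
Partition 4: pivot=1 at index 2 -> [-4, 1, 1, 1, 10]


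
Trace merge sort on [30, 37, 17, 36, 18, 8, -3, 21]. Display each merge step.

Divide and conquer:
  Merge [30] + [37] -> [30, 37]
  Merge [17] + [36] -> [17, 36]
  Merge [30, 37] + [17, 36] -> [17, 30, 36, 37]
  Merge [18] + [8] -> [8, 18]
  Merge [-3] + [21] -> [-3, 21]
  Merge [8, 18] + [-3, 21] -> [-3, 8, 18, 21]
  Merge [17, 30, 36, 37] + [-3, 8, 18, 21] -> [-3, 8, 17, 18, 21, 30, 36, 37]


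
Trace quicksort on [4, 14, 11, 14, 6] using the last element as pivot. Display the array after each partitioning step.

Partition 1: pivot=6 at index 1 -> [4, 6, 11, 14, 14]
Partition 2: pivot=14 at index 4 -> [4, 6, 11, 14, 14]
Partition 3: pivot=14 at index 3 -> [4, 6, 11, 14, 14]


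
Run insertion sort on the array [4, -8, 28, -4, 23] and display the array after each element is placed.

First element 4 is already 'sorted'
Insert -8: shifted 1 elements -> [-8, 4, 28, -4, 23]
Insert 28: shifted 0 elements -> [-8, 4, 28, -4, 23]
Insert -4: shifted 2 elements -> [-8, -4, 4, 28, 23]
Insert 23: shifted 1 elements -> [-8, -4, 4, 23, 28]


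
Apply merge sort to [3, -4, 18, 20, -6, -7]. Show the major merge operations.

Divide and conquer:
  Merge [-4] + [18] -> [-4, 18]
  Merge [3] + [-4, 18] -> [-4, 3, 18]
  Merge [-6] + [-7] -> [-7, -6]
  Merge [20] + [-7, -6] -> [-7, -6, 20]
  Merge [-4, 3, 18] + [-7, -6, 20] -> [-7, -6, -4, 3, 18, 20]


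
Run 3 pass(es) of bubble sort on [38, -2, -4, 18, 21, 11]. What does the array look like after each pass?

After pass 1: [-2, -4, 18, 21, 11, 38] (5 swaps)
After pass 2: [-4, -2, 18, 11, 21, 38] (2 swaps)
After pass 3: [-4, -2, 11, 18, 21, 38] (1 swaps)
Total swaps: 8


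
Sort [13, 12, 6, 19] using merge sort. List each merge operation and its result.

Divide and conquer:
  Merge [13] + [12] -> [12, 13]
  Merge [6] + [19] -> [6, 19]
  Merge [12, 13] + [6, 19] -> [6, 12, 13, 19]


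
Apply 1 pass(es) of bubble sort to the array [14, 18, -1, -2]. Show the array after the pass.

After pass 1: [14, -1, -2, 18] (2 swaps)
Total swaps: 2


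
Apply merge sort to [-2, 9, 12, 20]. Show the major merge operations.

Divide and conquer:
  Merge [-2] + [9] -> [-2, 9]
  Merge [12] + [20] -> [12, 20]
  Merge [-2, 9] + [12, 20] -> [-2, 9, 12, 20]


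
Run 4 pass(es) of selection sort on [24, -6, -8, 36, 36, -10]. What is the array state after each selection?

Pass 1: Select minimum -10 at index 5, swap -> [-10, -6, -8, 36, 36, 24]
Pass 2: Select minimum -8 at index 2, swap -> [-10, -8, -6, 36, 36, 24]
Pass 3: Select minimum -6 at index 2, swap -> [-10, -8, -6, 36, 36, 24]
Pass 4: Select minimum 24 at index 5, swap -> [-10, -8, -6, 24, 36, 36]


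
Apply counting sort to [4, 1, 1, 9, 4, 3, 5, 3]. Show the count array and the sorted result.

Count array: [0, 2, 0, 2, 2, 1, 0, 0, 0, 1]
(count[i] = number of elements equal to i)
Cumulative count: [0, 2, 2, 4, 6, 7, 7, 7, 7, 8]
Sorted: [1, 1, 3, 3, 4, 4, 5, 9]


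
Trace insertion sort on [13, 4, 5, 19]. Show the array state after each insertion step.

First element 13 is already 'sorted'
Insert 4: shifted 1 elements -> [4, 13, 5, 19]
Insert 5: shifted 1 elements -> [4, 5, 13, 19]
Insert 19: shifted 0 elements -> [4, 5, 13, 19]


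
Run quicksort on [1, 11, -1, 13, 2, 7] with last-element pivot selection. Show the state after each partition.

Partition 1: pivot=7 at index 3 -> [1, -1, 2, 7, 11, 13]
Partition 2: pivot=2 at index 2 -> [1, -1, 2, 7, 11, 13]
Partition 3: pivot=-1 at index 0 -> [-1, 1, 2, 7, 11, 13]
Partition 4: pivot=13 at index 5 -> [-1, 1, 2, 7, 11, 13]


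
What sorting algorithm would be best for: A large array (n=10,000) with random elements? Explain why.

Best choice: Quicksort or Mergesort
Reason: Both have O(n log n) average case; quicksort has lower constant factors


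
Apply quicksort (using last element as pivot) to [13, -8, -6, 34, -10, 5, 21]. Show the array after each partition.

Partition 1: pivot=21 at index 5 -> [13, -8, -6, -10, 5, 21, 34]
Partition 2: pivot=5 at index 3 -> [-8, -6, -10, 5, 13, 21, 34]
Partition 3: pivot=-10 at index 0 -> [-10, -6, -8, 5, 13, 21, 34]
Partition 4: pivot=-8 at index 1 -> [-10, -8, -6, 5, 13, 21, 34]


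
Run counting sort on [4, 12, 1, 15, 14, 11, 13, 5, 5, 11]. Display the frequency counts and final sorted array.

Count array: [0, 1, 0, 0, 1, 2, 0, 0, 0, 0, 0, 2, 1, 1, 1, 1]
(count[i] = number of elements equal to i)
Cumulative count: [0, 1, 1, 1, 2, 4, 4, 4, 4, 4, 4, 6, 7, 8, 9, 10]
Sorted: [1, 4, 5, 5, 11, 11, 12, 13, 14, 15]


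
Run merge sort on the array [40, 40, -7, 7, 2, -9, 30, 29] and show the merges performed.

Divide and conquer:
  Merge [40] + [40] -> [40, 40]
  Merge [-7] + [7] -> [-7, 7]
  Merge [40, 40] + [-7, 7] -> [-7, 7, 40, 40]
  Merge [2] + [-9] -> [-9, 2]
  Merge [30] + [29] -> [29, 30]
  Merge [-9, 2] + [29, 30] -> [-9, 2, 29, 30]
  Merge [-7, 7, 40, 40] + [-9, 2, 29, 30] -> [-9, -7, 2, 7, 29, 30, 40, 40]


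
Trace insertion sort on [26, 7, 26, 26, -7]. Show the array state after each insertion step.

First element 26 is already 'sorted'
Insert 7: shifted 1 elements -> [7, 26, 26, 26, -7]
Insert 26: shifted 0 elements -> [7, 26, 26, 26, -7]
Insert 26: shifted 0 elements -> [7, 26, 26, 26, -7]
Insert -7: shifted 4 elements -> [-7, 7, 26, 26, 26]


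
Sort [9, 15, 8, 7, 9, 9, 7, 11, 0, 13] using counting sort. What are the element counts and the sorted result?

Count array: [1, 0, 0, 0, 0, 0, 0, 2, 1, 3, 0, 1, 0, 1, 0, 1]
(count[i] = number of elements equal to i)
Cumulative count: [1, 1, 1, 1, 1, 1, 1, 3, 4, 7, 7, 8, 8, 9, 9, 10]
Sorted: [0, 7, 7, 8, 9, 9, 9, 11, 13, 15]


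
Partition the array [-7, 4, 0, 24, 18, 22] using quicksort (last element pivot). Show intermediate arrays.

Partition 1: pivot=22 at index 4 -> [-7, 4, 0, 18, 22, 24]
Partition 2: pivot=18 at index 3 -> [-7, 4, 0, 18, 22, 24]
Partition 3: pivot=0 at index 1 -> [-7, 0, 4, 18, 22, 24]


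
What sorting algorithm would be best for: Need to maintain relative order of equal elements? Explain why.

Best choice: Merge sort or Insertion sort
Reason: Both are stable; quicksort and heapsort are not stable


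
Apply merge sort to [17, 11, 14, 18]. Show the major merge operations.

Divide and conquer:
  Merge [17] + [11] -> [11, 17]
  Merge [14] + [18] -> [14, 18]
  Merge [11, 17] + [14, 18] -> [11, 14, 17, 18]


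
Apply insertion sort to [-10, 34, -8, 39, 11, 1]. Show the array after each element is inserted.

First element -10 is already 'sorted'
Insert 34: shifted 0 elements -> [-10, 34, -8, 39, 11, 1]
Insert -8: shifted 1 elements -> [-10, -8, 34, 39, 11, 1]
Insert 39: shifted 0 elements -> [-10, -8, 34, 39, 11, 1]
Insert 11: shifted 2 elements -> [-10, -8, 11, 34, 39, 1]
Insert 1: shifted 3 elements -> [-10, -8, 1, 11, 34, 39]


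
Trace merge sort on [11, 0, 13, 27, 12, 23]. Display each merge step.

Divide and conquer:
  Merge [0] + [13] -> [0, 13]
  Merge [11] + [0, 13] -> [0, 11, 13]
  Merge [12] + [23] -> [12, 23]
  Merge [27] + [12, 23] -> [12, 23, 27]
  Merge [0, 11, 13] + [12, 23, 27] -> [0, 11, 12, 13, 23, 27]


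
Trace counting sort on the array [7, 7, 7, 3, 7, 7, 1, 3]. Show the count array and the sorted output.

Count array: [0, 1, 0, 2, 0, 0, 0, 5]
(count[i] = number of elements equal to i)
Cumulative count: [0, 1, 1, 3, 3, 3, 3, 8]
Sorted: [1, 3, 3, 7, 7, 7, 7, 7]


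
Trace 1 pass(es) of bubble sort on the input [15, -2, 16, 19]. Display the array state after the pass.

After pass 1: [-2, 15, 16, 19] (1 swaps)
Total swaps: 1


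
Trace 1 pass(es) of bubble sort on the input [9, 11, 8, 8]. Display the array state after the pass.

After pass 1: [9, 8, 8, 11] (2 swaps)
Total swaps: 2


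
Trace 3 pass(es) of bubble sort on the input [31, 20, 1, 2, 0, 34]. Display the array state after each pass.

After pass 1: [20, 1, 2, 0, 31, 34] (4 swaps)
After pass 2: [1, 2, 0, 20, 31, 34] (3 swaps)
After pass 3: [1, 0, 2, 20, 31, 34] (1 swaps)
Total swaps: 8


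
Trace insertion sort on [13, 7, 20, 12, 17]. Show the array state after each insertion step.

First element 13 is already 'sorted'
Insert 7: shifted 1 elements -> [7, 13, 20, 12, 17]
Insert 20: shifted 0 elements -> [7, 13, 20, 12, 17]
Insert 12: shifted 2 elements -> [7, 12, 13, 20, 17]
Insert 17: shifted 1 elements -> [7, 12, 13, 17, 20]


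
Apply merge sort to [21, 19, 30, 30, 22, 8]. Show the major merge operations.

Divide and conquer:
  Merge [19] + [30] -> [19, 30]
  Merge [21] + [19, 30] -> [19, 21, 30]
  Merge [22] + [8] -> [8, 22]
  Merge [30] + [8, 22] -> [8, 22, 30]
  Merge [19, 21, 30] + [8, 22, 30] -> [8, 19, 21, 22, 30, 30]


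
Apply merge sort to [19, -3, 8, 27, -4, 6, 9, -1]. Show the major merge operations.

Divide and conquer:
  Merge [19] + [-3] -> [-3, 19]
  Merge [8] + [27] -> [8, 27]
  Merge [-3, 19] + [8, 27] -> [-3, 8, 19, 27]
  Merge [-4] + [6] -> [-4, 6]
  Merge [9] + [-1] -> [-1, 9]
  Merge [-4, 6] + [-1, 9] -> [-4, -1, 6, 9]
  Merge [-3, 8, 19, 27] + [-4, -1, 6, 9] -> [-4, -3, -1, 6, 8, 9, 19, 27]


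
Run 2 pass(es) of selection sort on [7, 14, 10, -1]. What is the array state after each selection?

Pass 1: Select minimum -1 at index 3, swap -> [-1, 14, 10, 7]
Pass 2: Select minimum 7 at index 3, swap -> [-1, 7, 10, 14]


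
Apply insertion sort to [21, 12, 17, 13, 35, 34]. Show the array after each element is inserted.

First element 21 is already 'sorted'
Insert 12: shifted 1 elements -> [12, 21, 17, 13, 35, 34]
Insert 17: shifted 1 elements -> [12, 17, 21, 13, 35, 34]
Insert 13: shifted 2 elements -> [12, 13, 17, 21, 35, 34]
Insert 35: shifted 0 elements -> [12, 13, 17, 21, 35, 34]
Insert 34: shifted 1 elements -> [12, 13, 17, 21, 34, 35]


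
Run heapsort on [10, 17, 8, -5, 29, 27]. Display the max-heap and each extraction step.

Build heap: [29, 17, 27, -5, 10, 8]
Extract 29: [27, 17, 8, -5, 10, 29]
Extract 27: [17, 10, 8, -5, 27, 29]
Extract 17: [10, -5, 8, 17, 27, 29]
Extract 10: [8, -5, 10, 17, 27, 29]
Extract 8: [-5, 8, 10, 17, 27, 29]


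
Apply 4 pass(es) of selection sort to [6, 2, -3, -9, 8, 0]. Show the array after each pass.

Pass 1: Select minimum -9 at index 3, swap -> [-9, 2, -3, 6, 8, 0]
Pass 2: Select minimum -3 at index 2, swap -> [-9, -3, 2, 6, 8, 0]
Pass 3: Select minimum 0 at index 5, swap -> [-9, -3, 0, 6, 8, 2]
Pass 4: Select minimum 2 at index 5, swap -> [-9, -3, 0, 2, 8, 6]


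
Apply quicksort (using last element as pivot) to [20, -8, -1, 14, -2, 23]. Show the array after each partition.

Partition 1: pivot=23 at index 5 -> [20, -8, -1, 14, -2, 23]
Partition 2: pivot=-2 at index 1 -> [-8, -2, -1, 14, 20, 23]
Partition 3: pivot=20 at index 4 -> [-8, -2, -1, 14, 20, 23]
Partition 4: pivot=14 at index 3 -> [-8, -2, -1, 14, 20, 23]


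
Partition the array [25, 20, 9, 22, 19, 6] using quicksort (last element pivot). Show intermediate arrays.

Partition 1: pivot=6 at index 0 -> [6, 20, 9, 22, 19, 25]
Partition 2: pivot=25 at index 5 -> [6, 20, 9, 22, 19, 25]
Partition 3: pivot=19 at index 2 -> [6, 9, 19, 22, 20, 25]
Partition 4: pivot=20 at index 3 -> [6, 9, 19, 20, 22, 25]


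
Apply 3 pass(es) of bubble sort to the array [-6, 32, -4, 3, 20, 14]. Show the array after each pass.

After pass 1: [-6, -4, 3, 20, 14, 32] (4 swaps)
After pass 2: [-6, -4, 3, 14, 20, 32] (1 swaps)
After pass 3: [-6, -4, 3, 14, 20, 32] (0 swaps)
Total swaps: 5


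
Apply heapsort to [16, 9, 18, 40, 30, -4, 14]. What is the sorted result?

Build heap: [40, 30, 18, 9, 16, -4, 14]
Extract 40: [30, 16, 18, 9, 14, -4, 40]
Extract 30: [18, 16, -4, 9, 14, 30, 40]
Extract 18: [16, 14, -4, 9, 18, 30, 40]
Extract 16: [14, 9, -4, 16, 18, 30, 40]
Extract 14: [9, -4, 14, 16, 18, 30, 40]
Extract 9: [-4, 9, 14, 16, 18, 30, 40]


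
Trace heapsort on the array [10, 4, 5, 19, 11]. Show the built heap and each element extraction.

Build heap: [19, 11, 5, 4, 10]
Extract 19: [11, 10, 5, 4, 19]
Extract 11: [10, 4, 5, 11, 19]
Extract 10: [5, 4, 10, 11, 19]
Extract 5: [4, 5, 10, 11, 19]


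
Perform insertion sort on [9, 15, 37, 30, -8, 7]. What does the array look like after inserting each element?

First element 9 is already 'sorted'
Insert 15: shifted 0 elements -> [9, 15, 37, 30, -8, 7]
Insert 37: shifted 0 elements -> [9, 15, 37, 30, -8, 7]
Insert 30: shifted 1 elements -> [9, 15, 30, 37, -8, 7]
Insert -8: shifted 4 elements -> [-8, 9, 15, 30, 37, 7]
Insert 7: shifted 4 elements -> [-8, 7, 9, 15, 30, 37]


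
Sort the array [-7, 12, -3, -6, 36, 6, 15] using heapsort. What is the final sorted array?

Build heap: [36, 12, 15, -6, -7, 6, -3]
Extract 36: [15, 12, 6, -6, -7, -3, 36]
Extract 15: [12, -3, 6, -6, -7, 15, 36]
Extract 12: [6, -3, -7, -6, 12, 15, 36]
Extract 6: [-3, -6, -7, 6, 12, 15, 36]
Extract -3: [-6, -7, -3, 6, 12, 15, 36]
Extract -6: [-7, -6, -3, 6, 12, 15, 36]


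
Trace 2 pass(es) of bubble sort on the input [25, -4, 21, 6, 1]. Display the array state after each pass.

After pass 1: [-4, 21, 6, 1, 25] (4 swaps)
After pass 2: [-4, 6, 1, 21, 25] (2 swaps)
Total swaps: 6


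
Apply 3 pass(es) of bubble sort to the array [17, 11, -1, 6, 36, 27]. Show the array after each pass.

After pass 1: [11, -1, 6, 17, 27, 36] (4 swaps)
After pass 2: [-1, 6, 11, 17, 27, 36] (2 swaps)
After pass 3: [-1, 6, 11, 17, 27, 36] (0 swaps)
Total swaps: 6


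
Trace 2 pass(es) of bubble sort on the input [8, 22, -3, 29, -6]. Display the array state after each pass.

After pass 1: [8, -3, 22, -6, 29] (2 swaps)
After pass 2: [-3, 8, -6, 22, 29] (2 swaps)
Total swaps: 4


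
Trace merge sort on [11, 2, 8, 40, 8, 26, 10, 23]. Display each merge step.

Divide and conquer:
  Merge [11] + [2] -> [2, 11]
  Merge [8] + [40] -> [8, 40]
  Merge [2, 11] + [8, 40] -> [2, 8, 11, 40]
  Merge [8] + [26] -> [8, 26]
  Merge [10] + [23] -> [10, 23]
  Merge [8, 26] + [10, 23] -> [8, 10, 23, 26]
  Merge [2, 8, 11, 40] + [8, 10, 23, 26] -> [2, 8, 8, 10, 11, 23, 26, 40]


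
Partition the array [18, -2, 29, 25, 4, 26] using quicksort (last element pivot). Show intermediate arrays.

Partition 1: pivot=26 at index 4 -> [18, -2, 25, 4, 26, 29]
Partition 2: pivot=4 at index 1 -> [-2, 4, 25, 18, 26, 29]
Partition 3: pivot=18 at index 2 -> [-2, 4, 18, 25, 26, 29]


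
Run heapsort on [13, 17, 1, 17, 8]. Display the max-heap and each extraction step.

Build heap: [17, 17, 1, 13, 8]
Extract 17: [17, 13, 1, 8, 17]
Extract 17: [13, 8, 1, 17, 17]
Extract 13: [8, 1, 13, 17, 17]
Extract 8: [1, 8, 13, 17, 17]


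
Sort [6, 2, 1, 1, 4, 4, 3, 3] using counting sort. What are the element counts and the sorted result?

Count array: [0, 2, 1, 2, 2, 0, 1]
(count[i] = number of elements equal to i)
Cumulative count: [0, 2, 3, 5, 7, 7, 8]
Sorted: [1, 1, 2, 3, 3, 4, 4, 6]


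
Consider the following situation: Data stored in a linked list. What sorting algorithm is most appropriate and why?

Best choice: Merge sort
Reason: Merge sort doesn't require random access; can be done in O(1) extra space for linked lists


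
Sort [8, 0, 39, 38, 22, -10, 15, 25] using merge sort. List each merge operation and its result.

Divide and conquer:
  Merge [8] + [0] -> [0, 8]
  Merge [39] + [38] -> [38, 39]
  Merge [0, 8] + [38, 39] -> [0, 8, 38, 39]
  Merge [22] + [-10] -> [-10, 22]
  Merge [15] + [25] -> [15, 25]
  Merge [-10, 22] + [15, 25] -> [-10, 15, 22, 25]
  Merge [0, 8, 38, 39] + [-10, 15, 22, 25] -> [-10, 0, 8, 15, 22, 25, 38, 39]


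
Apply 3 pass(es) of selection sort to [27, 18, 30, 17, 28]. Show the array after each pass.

Pass 1: Select minimum 17 at index 3, swap -> [17, 18, 30, 27, 28]
Pass 2: Select minimum 18 at index 1, swap -> [17, 18, 30, 27, 28]
Pass 3: Select minimum 27 at index 3, swap -> [17, 18, 27, 30, 28]


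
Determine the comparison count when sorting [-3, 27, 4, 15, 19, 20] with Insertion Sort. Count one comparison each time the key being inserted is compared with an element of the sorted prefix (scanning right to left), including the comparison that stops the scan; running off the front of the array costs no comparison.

Insert 27: -3 <= 27 (stop) = 1 comparison(s) -> [-3, 27, 4, 15, 19, 20]
Insert 4: 27 > 4 (shift), -3 <= 4 (stop) = 2 comparison(s) -> [-3, 4, 27, 15, 19, 20]
Insert 15: 27 > 15 (shift), 4 <= 15 (stop) = 2 comparison(s) -> [-3, 4, 15, 27, 19, 20]
Insert 19: 27 > 19 (shift), 15 <= 19 (stop) = 2 comparison(s) -> [-3, 4, 15, 19, 27, 20]
Insert 20: 27 > 20 (shift), 19 <= 20 (stop) = 2 comparison(s) -> [-3, 4, 15, 19, 20, 27]
Total comparisons: 1 + 2 + 2 + 2 + 2 = 9
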